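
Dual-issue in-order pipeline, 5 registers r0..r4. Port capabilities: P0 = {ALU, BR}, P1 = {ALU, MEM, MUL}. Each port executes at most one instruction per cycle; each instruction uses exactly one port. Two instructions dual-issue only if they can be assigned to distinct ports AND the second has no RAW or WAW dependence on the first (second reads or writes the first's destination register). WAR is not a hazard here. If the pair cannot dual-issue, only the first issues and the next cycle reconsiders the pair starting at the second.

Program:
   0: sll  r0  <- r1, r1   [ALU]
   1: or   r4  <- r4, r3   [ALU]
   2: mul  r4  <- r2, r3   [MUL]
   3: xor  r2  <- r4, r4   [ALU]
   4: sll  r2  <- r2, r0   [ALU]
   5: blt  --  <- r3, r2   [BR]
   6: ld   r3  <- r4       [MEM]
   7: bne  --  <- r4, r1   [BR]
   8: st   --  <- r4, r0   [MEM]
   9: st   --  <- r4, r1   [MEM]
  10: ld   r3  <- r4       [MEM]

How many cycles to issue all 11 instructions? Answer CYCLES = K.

CYCLES = 8

0. sll+or @i0,i1  | pair
1. mul @i2  | RAW r4
2. xor @i3  | RAW+WAW r2
3. sll @i4  | RAW r2
4. blt+ld @i5,i6  | pair
5. bne+st @i7,i8  | pair
6. st @i9  | no-port MEM/MEM
7. ld @i10  | tail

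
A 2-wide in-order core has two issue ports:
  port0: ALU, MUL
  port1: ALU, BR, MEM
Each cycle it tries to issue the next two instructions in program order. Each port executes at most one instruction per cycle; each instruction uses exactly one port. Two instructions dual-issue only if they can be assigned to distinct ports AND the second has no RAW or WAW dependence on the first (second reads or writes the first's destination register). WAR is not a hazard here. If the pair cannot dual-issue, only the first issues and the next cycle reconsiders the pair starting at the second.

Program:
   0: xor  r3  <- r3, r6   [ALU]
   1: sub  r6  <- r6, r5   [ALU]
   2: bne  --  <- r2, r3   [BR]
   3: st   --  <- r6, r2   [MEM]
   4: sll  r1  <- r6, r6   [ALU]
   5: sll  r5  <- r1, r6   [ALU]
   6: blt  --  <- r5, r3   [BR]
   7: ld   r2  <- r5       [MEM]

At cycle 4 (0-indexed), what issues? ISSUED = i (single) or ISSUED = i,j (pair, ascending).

t=0 i0+i1:xor+sub ; 2-wide
t=1 i2:bne ; no-port BR/MEM
t=2 i3+i4:st+sll ; 2-wide
t=3 i5:sll ; RAW r5
t=4 i6:blt ; no-port BR/MEM
t=5 i7:ld ; tail

ISSUED = 6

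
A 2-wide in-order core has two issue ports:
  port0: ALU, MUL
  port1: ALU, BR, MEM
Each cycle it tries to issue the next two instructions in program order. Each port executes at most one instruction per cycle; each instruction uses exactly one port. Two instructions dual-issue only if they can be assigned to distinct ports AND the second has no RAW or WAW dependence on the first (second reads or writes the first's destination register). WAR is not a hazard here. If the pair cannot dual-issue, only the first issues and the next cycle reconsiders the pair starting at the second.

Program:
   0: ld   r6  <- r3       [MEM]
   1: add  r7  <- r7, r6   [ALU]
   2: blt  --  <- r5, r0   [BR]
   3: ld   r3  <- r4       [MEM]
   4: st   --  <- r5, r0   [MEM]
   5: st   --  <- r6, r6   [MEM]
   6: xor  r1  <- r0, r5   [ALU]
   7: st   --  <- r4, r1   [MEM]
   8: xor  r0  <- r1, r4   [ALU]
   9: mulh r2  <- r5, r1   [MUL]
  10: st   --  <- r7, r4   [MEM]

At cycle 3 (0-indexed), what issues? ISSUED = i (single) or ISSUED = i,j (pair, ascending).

[0] i0  ld.MEM  -- RAW r6
[1] i1/i2  add.ALU blt.BR  -- 2-wide
[2] i3  ld.MEM  -- no-port MEM/MEM
[3] i4  st.MEM  -- no-port MEM/MEM
[4] i5/i6  st.MEM xor.ALU  -- 2-wide
[5] i7/i8  st.MEM xor.ALU  -- 2-wide
[6] i9/i10  mulh.MUL st.MEM  -- 2-wide

ISSUED = 4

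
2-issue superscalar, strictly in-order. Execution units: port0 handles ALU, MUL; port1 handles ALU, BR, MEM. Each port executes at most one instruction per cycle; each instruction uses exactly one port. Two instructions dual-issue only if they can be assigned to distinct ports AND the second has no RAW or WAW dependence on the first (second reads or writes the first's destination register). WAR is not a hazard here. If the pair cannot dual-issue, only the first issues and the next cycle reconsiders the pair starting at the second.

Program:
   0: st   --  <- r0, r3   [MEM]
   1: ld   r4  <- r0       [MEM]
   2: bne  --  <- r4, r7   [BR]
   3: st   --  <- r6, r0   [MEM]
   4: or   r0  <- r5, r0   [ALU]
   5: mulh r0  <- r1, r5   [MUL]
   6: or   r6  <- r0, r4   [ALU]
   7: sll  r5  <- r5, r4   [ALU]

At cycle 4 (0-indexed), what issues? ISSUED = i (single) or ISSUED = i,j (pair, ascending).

t=0 i0:st.MEM ; no-port MEM/MEM
t=1 i1:ld.MEM ; no-port MEM/BR
t=2 i2:bne.BR ; no-port BR/MEM
t=3 i3+i4:st.MEM+or.ALU ; 2-wide
t=4 i5:mulh.MUL ; RAW r0
t=5 i6+i7:or.ALU+sll.ALU ; 2-wide

ISSUED = 5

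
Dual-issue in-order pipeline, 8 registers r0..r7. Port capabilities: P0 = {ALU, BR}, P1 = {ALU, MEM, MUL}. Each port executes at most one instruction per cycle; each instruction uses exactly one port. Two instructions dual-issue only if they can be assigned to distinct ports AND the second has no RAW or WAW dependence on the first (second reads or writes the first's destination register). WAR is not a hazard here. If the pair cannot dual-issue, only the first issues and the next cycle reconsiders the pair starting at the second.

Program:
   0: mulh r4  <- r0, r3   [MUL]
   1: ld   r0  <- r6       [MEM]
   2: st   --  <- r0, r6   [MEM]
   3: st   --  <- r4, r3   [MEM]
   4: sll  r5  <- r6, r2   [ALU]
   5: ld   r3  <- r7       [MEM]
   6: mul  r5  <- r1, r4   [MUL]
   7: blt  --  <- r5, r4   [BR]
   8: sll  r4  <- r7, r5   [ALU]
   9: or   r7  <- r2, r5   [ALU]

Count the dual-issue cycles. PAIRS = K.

c0: i0 mulh  no-port MUL/MEM
c1: i1 ld  no-port MEM/MEM
c2: i2 st  no-port MEM/MEM
c3: i3&i4 st+sll  2-wide
c4: i5 ld  no-port MEM/MUL
c5: i6 mul  RAW r5
c6: i7&i8 blt+sll  2-wide
c7: i9 or  tail

PAIRS = 2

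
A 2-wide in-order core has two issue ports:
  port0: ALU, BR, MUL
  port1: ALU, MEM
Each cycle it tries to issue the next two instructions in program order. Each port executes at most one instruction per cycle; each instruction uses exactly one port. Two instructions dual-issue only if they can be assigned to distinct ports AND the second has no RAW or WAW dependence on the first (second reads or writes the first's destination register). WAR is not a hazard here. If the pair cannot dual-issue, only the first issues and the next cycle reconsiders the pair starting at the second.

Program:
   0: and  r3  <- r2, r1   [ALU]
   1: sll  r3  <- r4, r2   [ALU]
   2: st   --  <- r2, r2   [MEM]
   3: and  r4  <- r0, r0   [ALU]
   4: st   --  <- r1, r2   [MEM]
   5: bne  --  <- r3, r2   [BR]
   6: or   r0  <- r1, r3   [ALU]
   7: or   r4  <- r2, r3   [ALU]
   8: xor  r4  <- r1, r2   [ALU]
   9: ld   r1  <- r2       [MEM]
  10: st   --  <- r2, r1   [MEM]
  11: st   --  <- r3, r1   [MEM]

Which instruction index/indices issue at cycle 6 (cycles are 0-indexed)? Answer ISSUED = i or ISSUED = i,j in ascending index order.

#0 head=0: and.ALU i0 WAW r3
#1 head=1: sll.ALU/st.MEM i1+i2 pair
#2 head=3: and.ALU/st.MEM i3+i4 pair
#3 head=5: bne.BR/or.ALU i5+i6 pair
#4 head=7: or.ALU i7 WAW r4
#5 head=8: xor.ALU/ld.MEM i8+i9 pair
#6 head=10: st.MEM i10 no-port MEM/MEM
#7 head=11: st.MEM i11 tail

ISSUED = 10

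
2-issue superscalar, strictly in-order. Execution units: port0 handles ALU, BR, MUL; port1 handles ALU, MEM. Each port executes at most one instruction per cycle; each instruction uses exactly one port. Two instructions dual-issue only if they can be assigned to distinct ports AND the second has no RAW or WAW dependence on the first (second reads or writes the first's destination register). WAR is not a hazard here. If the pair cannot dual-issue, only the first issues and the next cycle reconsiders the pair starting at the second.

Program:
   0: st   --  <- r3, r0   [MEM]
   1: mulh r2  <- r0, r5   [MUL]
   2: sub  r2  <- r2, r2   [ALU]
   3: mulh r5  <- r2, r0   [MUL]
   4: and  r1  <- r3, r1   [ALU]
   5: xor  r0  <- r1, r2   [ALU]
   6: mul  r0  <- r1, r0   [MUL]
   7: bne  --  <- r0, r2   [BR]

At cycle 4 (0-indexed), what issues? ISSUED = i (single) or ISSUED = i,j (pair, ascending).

#0 head=0: st.MEM+mulh.MUL i0&i1 pair
#1 head=2: sub.ALU i2 RAW r2
#2 head=3: mulh.MUL+and.ALU i3&i4 pair
#3 head=5: xor.ALU i5 RAW+WAW r0
#4 head=6: mul.MUL i6 no-port MUL/BR
#5 head=7: bne.BR i7 tail

ISSUED = 6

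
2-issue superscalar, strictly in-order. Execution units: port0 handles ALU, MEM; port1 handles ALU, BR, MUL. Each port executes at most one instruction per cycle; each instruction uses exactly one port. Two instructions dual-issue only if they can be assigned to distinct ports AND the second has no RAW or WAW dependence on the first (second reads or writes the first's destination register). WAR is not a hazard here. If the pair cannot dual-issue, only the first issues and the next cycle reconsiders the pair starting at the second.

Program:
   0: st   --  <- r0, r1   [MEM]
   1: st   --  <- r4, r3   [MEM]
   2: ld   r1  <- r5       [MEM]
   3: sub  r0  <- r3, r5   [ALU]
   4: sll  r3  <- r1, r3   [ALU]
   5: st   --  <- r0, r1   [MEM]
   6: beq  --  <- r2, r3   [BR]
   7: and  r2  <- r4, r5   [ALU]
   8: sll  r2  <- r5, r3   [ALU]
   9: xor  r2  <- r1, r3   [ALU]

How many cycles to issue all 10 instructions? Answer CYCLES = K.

0. st.MEM @i0  | no-port MEM/MEM
1. st.MEM @i1  | no-port MEM/MEM
2. ld.MEM/sub.ALU @i2&i3  | pair
3. sll.ALU/st.MEM @i4&i5  | pair
4. beq.BR/and.ALU @i6&i7  | pair
5. sll.ALU @i8  | WAW r2
6. xor.ALU @i9  | tail

CYCLES = 7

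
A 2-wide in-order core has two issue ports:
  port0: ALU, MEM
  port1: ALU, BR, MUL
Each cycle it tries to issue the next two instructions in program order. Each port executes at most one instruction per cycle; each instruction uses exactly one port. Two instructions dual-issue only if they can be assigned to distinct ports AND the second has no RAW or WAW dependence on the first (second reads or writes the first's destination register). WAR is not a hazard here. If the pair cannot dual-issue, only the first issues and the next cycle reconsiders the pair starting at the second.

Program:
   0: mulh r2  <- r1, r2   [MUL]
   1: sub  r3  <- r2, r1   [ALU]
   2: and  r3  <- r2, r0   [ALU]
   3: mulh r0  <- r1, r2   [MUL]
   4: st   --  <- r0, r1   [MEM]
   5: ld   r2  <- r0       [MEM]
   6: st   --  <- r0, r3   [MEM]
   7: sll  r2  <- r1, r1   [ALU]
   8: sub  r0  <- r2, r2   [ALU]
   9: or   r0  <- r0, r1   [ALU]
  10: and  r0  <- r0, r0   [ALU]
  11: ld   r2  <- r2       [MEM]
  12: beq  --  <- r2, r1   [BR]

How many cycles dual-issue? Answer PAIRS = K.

0. mulh.MUL @i0  | RAW r2
1. sub.ALU @i1  | WAW r3
2. and.ALU+mulh.MUL @i2+i3  | 2-wide
3. st.MEM @i4  | no-port MEM/MEM
4. ld.MEM @i5  | no-port MEM/MEM
5. st.MEM+sll.ALU @i6+i7  | 2-wide
6. sub.ALU @i8  | RAW+WAW r0
7. or.ALU @i9  | RAW+WAW r0
8. and.ALU+ld.MEM @i10+i11  | 2-wide
9. beq.BR @i12  | tail

PAIRS = 3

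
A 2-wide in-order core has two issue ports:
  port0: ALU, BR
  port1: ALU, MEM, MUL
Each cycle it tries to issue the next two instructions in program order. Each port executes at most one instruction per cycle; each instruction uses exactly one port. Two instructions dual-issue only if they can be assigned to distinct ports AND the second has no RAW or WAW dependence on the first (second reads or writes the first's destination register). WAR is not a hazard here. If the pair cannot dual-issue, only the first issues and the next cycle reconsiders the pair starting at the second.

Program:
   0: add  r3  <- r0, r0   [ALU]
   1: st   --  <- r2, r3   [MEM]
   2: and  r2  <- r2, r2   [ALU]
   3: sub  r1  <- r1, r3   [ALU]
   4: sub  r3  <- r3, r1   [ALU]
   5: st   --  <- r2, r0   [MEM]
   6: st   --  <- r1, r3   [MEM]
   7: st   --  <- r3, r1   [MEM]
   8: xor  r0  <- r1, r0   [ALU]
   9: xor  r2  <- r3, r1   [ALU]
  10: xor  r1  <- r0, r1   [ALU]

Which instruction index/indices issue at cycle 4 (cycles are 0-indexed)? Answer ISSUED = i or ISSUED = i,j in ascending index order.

ISSUED = 6

  cy0 -> i0 (add.ALU) RAW r3
  cy1 -> i1+i2 (st.MEM+and.ALU) dual
  cy2 -> i3 (sub.ALU) RAW r1
  cy3 -> i4+i5 (sub.ALU+st.MEM) dual
  cy4 -> i6 (st.MEM) no-port MEM/MEM
  cy5 -> i7+i8 (st.MEM+xor.ALU) dual
  cy6 -> i9+i10 (xor.ALU+xor.ALU) dual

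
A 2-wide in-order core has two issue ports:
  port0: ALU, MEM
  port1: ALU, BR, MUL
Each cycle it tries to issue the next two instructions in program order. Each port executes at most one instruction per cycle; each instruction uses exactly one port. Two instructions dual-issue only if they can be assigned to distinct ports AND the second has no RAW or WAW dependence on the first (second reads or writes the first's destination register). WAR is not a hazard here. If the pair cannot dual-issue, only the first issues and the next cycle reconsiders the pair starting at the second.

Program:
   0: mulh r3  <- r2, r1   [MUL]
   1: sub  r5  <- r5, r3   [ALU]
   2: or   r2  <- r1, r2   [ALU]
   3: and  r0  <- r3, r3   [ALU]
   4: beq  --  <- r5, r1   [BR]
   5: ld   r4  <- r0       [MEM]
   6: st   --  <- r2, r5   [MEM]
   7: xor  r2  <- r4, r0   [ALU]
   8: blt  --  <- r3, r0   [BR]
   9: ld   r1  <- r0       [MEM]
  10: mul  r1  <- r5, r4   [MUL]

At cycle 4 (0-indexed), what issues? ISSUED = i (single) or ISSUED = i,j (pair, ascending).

#0 head=0: mulh i0 RAW r3
#1 head=1: sub;or i1+i2 2-wide
#2 head=3: and;beq i3+i4 2-wide
#3 head=5: ld i5 no-port MEM/MEM
#4 head=6: st;xor i6+i7 2-wide
#5 head=8: blt;ld i8+i9 2-wide
#6 head=10: mul i10 tail

ISSUED = 6,7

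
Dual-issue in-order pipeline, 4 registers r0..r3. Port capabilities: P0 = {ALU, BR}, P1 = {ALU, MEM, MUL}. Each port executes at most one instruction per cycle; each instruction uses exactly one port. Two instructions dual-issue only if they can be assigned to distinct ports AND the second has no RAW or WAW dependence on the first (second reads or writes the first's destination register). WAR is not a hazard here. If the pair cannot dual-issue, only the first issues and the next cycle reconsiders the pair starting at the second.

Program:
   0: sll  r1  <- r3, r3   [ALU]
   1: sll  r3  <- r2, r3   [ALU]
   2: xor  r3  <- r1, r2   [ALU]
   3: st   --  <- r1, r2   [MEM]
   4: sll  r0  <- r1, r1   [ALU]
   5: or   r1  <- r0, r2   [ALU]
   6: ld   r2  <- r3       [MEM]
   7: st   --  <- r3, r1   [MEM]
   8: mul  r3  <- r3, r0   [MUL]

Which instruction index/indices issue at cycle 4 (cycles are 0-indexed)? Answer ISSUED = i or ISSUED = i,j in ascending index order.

ISSUED = 7

  cy0 -> i0/i1 (sll.ALU;sll.ALU) 2-wide
  cy1 -> i2/i3 (xor.ALU;st.MEM) 2-wide
  cy2 -> i4 (sll.ALU) RAW r0
  cy3 -> i5/i6 (or.ALU;ld.MEM) 2-wide
  cy4 -> i7 (st.MEM) no-port MEM/MUL
  cy5 -> i8 (mul.MUL) tail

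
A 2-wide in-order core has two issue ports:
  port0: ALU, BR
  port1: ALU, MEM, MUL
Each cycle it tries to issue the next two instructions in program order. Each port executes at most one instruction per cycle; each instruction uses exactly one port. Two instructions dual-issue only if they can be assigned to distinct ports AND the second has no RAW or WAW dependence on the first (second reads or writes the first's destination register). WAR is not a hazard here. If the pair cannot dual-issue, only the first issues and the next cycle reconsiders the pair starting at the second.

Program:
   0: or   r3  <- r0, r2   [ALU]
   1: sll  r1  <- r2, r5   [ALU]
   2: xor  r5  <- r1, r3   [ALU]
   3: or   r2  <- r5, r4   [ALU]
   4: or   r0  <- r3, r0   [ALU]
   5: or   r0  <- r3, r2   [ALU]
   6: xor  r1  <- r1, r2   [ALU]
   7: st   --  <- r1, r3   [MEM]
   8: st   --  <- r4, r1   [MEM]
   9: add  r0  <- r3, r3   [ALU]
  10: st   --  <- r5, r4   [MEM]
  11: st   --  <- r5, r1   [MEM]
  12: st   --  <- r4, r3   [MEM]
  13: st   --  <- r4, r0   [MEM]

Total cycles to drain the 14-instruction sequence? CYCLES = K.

CYCLES = 10

#0 head=0: or.ALU sll.ALU i0&i1 2-wide
#1 head=2: xor.ALU i2 RAW r5
#2 head=3: or.ALU or.ALU i3&i4 2-wide
#3 head=5: or.ALU xor.ALU i5&i6 2-wide
#4 head=7: st.MEM i7 no-port MEM/MEM
#5 head=8: st.MEM add.ALU i8&i9 2-wide
#6 head=10: st.MEM i10 no-port MEM/MEM
#7 head=11: st.MEM i11 no-port MEM/MEM
#8 head=12: st.MEM i12 no-port MEM/MEM
#9 head=13: st.MEM i13 tail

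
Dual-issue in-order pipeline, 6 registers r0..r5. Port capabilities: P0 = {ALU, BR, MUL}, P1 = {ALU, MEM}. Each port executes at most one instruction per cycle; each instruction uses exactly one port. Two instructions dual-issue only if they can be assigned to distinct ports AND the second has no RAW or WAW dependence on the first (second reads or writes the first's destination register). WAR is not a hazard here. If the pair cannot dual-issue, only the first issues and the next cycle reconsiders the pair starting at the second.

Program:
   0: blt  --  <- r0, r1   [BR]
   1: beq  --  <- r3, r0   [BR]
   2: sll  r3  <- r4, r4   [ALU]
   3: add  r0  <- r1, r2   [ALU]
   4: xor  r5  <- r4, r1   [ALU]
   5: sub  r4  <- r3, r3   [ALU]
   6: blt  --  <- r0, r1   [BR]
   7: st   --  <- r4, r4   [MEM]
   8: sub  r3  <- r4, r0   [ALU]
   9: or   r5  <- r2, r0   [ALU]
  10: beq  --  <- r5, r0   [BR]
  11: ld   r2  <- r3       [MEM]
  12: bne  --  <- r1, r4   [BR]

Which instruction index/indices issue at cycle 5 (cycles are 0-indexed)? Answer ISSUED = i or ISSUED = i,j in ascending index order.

t=0 i0:blt.BR ; no-port BR/BR
t=1 i1,i2:beq.BR;sll.ALU ; dual
t=2 i3,i4:add.ALU;xor.ALU ; dual
t=3 i5,i6:sub.ALU;blt.BR ; dual
t=4 i7,i8:st.MEM;sub.ALU ; dual
t=5 i9:or.ALU ; RAW r5
t=6 i10,i11:beq.BR;ld.MEM ; dual
t=7 i12:bne.BR ; tail

ISSUED = 9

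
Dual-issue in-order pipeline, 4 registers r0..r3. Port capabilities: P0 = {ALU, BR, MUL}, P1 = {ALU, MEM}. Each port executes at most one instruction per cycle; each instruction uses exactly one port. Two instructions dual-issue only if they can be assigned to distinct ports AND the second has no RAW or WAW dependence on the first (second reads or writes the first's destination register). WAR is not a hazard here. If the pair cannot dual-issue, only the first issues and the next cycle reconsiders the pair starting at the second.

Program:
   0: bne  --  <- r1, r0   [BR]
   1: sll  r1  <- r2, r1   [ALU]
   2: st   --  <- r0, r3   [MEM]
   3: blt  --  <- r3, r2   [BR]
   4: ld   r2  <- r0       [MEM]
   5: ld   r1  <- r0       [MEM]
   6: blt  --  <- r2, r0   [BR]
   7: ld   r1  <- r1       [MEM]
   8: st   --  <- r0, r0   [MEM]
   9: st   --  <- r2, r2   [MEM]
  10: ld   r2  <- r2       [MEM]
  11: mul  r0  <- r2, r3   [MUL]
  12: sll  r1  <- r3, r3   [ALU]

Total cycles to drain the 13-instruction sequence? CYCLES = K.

CYCLES = 9

#0 head=0: bne/sll i0,i1 pair
#1 head=2: st/blt i2,i3 pair
#2 head=4: ld i4 no-port MEM/MEM
#3 head=5: ld/blt i5,i6 pair
#4 head=7: ld i7 no-port MEM/MEM
#5 head=8: st i8 no-port MEM/MEM
#6 head=9: st i9 no-port MEM/MEM
#7 head=10: ld i10 RAW r2
#8 head=11: mul/sll i11,i12 pair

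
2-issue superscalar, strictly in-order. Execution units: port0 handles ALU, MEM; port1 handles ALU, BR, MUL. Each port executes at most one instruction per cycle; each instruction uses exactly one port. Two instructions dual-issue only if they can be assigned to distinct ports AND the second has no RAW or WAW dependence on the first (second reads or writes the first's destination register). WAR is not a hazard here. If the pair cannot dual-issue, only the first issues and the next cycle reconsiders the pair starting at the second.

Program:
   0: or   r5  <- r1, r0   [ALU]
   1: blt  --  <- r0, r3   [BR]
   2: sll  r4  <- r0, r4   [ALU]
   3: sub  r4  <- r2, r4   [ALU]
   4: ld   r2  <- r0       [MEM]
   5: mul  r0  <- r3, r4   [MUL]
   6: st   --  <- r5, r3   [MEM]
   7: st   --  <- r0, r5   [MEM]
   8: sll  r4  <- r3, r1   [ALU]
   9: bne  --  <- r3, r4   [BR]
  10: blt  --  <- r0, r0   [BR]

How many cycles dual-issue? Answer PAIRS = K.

PAIRS = 4

c0: i0,i1 or.ALU+blt.BR  2-wide
c1: i2 sll.ALU  RAW+WAW r4
c2: i3,i4 sub.ALU+ld.MEM  2-wide
c3: i5,i6 mul.MUL+st.MEM  2-wide
c4: i7,i8 st.MEM+sll.ALU  2-wide
c5: i9 bne.BR  no-port BR/BR
c6: i10 blt.BR  tail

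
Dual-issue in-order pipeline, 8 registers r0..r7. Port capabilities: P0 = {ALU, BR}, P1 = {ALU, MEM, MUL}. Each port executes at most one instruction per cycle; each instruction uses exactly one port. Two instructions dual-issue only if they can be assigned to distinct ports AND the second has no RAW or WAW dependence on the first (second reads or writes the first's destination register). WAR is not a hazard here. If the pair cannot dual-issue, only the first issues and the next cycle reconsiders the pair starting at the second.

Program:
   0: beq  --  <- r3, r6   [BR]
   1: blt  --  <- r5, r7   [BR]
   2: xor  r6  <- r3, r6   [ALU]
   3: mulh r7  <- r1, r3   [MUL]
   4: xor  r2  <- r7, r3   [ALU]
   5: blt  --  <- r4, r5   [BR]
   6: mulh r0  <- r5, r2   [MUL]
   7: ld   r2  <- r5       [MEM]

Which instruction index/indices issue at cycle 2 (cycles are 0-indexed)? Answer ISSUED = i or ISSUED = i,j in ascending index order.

ISSUED = 3

t=0 i0:beq ; no-port BR/BR
t=1 i1,i2:blt/xor ; pair
t=2 i3:mulh ; RAW r7
t=3 i4,i5:xor/blt ; pair
t=4 i6:mulh ; no-port MUL/MEM
t=5 i7:ld ; tail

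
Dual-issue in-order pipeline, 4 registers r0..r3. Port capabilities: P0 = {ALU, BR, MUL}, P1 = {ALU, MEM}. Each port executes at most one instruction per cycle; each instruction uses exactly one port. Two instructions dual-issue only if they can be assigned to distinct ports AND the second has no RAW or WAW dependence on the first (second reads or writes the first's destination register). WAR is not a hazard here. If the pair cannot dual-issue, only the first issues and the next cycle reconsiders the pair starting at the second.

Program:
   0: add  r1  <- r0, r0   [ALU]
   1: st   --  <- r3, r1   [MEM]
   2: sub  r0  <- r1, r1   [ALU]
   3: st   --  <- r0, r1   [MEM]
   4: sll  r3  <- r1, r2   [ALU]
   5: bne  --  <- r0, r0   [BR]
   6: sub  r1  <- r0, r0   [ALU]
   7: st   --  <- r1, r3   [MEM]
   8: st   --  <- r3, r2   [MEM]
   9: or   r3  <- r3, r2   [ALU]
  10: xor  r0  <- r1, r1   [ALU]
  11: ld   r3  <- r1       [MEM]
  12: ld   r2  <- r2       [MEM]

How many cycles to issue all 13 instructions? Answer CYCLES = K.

0. add @i0  | RAW r1
1. st;sub @i1+i2  | pair
2. st;sll @i3+i4  | pair
3. bne;sub @i5+i6  | pair
4. st @i7  | no-port MEM/MEM
5. st;or @i8+i9  | pair
6. xor;ld @i10+i11  | pair
7. ld @i12  | tail

CYCLES = 8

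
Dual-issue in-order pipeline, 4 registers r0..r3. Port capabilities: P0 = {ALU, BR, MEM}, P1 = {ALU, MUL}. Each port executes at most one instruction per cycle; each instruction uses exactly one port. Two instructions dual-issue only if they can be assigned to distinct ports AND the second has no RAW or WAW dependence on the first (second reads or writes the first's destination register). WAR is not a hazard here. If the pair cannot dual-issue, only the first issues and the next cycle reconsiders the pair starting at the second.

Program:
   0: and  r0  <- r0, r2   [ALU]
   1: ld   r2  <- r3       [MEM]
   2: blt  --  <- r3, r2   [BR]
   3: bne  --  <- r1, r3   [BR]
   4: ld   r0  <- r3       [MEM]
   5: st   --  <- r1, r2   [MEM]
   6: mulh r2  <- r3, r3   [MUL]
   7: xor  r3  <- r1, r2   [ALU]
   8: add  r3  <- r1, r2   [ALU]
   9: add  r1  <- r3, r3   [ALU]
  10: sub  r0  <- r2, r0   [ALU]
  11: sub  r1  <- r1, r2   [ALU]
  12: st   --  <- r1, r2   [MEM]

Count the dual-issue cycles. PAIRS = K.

PAIRS = 3

t=0 i0+i1:and;ld ; 2-wide
t=1 i2:blt ; no-port BR/BR
t=2 i3:bne ; no-port BR/MEM
t=3 i4:ld ; no-port MEM/MEM
t=4 i5+i6:st;mulh ; 2-wide
t=5 i7:xor ; WAW r3
t=6 i8:add ; RAW r3
t=7 i9+i10:add;sub ; 2-wide
t=8 i11:sub ; RAW r1
t=9 i12:st ; tail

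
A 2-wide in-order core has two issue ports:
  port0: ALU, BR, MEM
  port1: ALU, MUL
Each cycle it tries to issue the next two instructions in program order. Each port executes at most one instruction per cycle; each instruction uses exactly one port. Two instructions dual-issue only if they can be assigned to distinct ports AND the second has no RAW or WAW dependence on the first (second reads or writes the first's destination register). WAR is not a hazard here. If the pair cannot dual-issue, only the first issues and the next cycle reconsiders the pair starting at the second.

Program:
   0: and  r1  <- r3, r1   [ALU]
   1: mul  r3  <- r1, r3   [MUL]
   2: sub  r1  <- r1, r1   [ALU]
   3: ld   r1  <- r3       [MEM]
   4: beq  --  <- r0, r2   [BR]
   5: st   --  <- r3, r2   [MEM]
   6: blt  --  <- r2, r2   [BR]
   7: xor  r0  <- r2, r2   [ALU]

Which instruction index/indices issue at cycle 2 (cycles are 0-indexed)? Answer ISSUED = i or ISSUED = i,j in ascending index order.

ISSUED = 3

#0 head=0: and i0 RAW r1
#1 head=1: mul;sub i1&i2 pair
#2 head=3: ld i3 no-port MEM/BR
#3 head=4: beq i4 no-port BR/MEM
#4 head=5: st i5 no-port MEM/BR
#5 head=6: blt;xor i6&i7 pair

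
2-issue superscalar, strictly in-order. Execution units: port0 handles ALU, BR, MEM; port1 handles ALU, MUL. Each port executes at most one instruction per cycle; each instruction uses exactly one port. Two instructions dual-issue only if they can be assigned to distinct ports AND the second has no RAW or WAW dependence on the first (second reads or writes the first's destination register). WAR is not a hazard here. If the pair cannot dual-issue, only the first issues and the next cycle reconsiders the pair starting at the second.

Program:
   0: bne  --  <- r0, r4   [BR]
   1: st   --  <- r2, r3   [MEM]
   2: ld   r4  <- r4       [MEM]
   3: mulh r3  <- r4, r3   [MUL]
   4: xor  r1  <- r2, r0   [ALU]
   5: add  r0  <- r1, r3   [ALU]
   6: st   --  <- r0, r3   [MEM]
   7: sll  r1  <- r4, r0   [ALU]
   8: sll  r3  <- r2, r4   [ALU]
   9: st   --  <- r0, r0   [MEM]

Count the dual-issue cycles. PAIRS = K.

PAIRS = 3

[0] i0  bne.BR  -- no-port BR/MEM
[1] i1  st.MEM  -- no-port MEM/MEM
[2] i2  ld.MEM  -- RAW r4
[3] i3&i4  mulh.MUL;xor.ALU  -- pair
[4] i5  add.ALU  -- RAW r0
[5] i6&i7  st.MEM;sll.ALU  -- pair
[6] i8&i9  sll.ALU;st.MEM  -- pair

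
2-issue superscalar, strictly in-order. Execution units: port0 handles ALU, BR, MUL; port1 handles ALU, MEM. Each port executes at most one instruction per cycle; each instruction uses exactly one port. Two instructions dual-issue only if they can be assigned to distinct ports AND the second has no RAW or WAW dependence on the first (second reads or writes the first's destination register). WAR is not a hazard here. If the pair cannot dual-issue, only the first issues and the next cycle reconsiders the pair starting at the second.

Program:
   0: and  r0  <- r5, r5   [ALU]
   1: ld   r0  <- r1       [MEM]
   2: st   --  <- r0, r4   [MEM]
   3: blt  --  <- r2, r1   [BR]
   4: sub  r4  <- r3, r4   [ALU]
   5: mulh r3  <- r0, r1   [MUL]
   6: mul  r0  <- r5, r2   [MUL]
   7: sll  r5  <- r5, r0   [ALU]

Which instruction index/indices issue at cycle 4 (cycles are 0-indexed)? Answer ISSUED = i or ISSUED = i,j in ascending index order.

[0] i0  and  -- WAW r0
[1] i1  ld  -- no-port MEM/MEM
[2] i2+i3  st;blt  -- pair
[3] i4+i5  sub;mulh  -- pair
[4] i6  mul  -- RAW r0
[5] i7  sll  -- tail

ISSUED = 6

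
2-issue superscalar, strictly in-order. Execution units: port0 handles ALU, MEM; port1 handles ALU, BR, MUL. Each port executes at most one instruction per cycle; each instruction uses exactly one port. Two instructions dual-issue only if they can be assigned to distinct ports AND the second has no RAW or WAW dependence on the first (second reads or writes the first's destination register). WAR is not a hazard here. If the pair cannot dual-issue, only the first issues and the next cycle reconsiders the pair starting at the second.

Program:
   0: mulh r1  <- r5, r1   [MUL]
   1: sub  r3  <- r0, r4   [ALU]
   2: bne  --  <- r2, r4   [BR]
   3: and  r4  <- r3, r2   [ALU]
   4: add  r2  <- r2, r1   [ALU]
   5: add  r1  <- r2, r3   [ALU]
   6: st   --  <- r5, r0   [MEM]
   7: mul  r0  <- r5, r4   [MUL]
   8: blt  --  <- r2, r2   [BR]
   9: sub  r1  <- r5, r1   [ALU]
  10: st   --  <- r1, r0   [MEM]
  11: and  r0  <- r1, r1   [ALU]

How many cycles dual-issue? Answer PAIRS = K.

t=0 i0&i1:mulh.MUL;sub.ALU ; pair
t=1 i2&i3:bne.BR;and.ALU ; pair
t=2 i4:add.ALU ; RAW r2
t=3 i5&i6:add.ALU;st.MEM ; pair
t=4 i7:mul.MUL ; no-port MUL/BR
t=5 i8&i9:blt.BR;sub.ALU ; pair
t=6 i10&i11:st.MEM;and.ALU ; pair

PAIRS = 5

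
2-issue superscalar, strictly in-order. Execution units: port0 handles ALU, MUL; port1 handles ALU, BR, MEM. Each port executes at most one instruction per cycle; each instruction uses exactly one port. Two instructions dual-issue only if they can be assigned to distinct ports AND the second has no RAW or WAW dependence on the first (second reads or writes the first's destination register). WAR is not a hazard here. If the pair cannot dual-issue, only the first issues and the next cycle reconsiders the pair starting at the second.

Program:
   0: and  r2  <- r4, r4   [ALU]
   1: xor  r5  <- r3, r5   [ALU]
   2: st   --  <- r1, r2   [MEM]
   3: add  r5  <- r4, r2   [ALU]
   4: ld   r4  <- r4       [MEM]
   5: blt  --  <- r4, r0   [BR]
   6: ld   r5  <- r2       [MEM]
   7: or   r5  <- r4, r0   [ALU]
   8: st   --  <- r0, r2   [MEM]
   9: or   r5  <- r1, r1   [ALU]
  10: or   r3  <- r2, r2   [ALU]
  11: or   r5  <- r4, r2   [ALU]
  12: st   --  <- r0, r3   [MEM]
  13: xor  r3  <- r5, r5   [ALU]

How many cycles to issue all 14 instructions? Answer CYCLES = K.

c0: i0+i1 and.ALU/xor.ALU  2-wide
c1: i2+i3 st.MEM/add.ALU  2-wide
c2: i4 ld.MEM  no-port MEM/BR
c3: i5 blt.BR  no-port BR/MEM
c4: i6 ld.MEM  WAW r5
c5: i7+i8 or.ALU/st.MEM  2-wide
c6: i9+i10 or.ALU/or.ALU  2-wide
c7: i11+i12 or.ALU/st.MEM  2-wide
c8: i13 xor.ALU  tail

CYCLES = 9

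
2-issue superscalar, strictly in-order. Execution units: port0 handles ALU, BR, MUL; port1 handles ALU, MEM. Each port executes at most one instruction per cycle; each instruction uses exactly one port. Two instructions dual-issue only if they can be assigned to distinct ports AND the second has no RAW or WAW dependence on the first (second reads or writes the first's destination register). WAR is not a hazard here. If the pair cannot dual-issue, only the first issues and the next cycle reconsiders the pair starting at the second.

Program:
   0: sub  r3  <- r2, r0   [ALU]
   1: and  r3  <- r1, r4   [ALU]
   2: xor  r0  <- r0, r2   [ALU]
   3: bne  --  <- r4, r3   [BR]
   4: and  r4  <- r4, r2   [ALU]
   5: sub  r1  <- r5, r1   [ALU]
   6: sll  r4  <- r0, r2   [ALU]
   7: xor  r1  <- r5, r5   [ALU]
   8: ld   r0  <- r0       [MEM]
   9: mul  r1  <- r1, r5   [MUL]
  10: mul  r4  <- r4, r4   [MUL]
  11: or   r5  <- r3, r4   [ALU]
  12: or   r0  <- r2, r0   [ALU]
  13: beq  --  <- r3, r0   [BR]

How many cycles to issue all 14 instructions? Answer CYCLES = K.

CYCLES = 9

[0] i0  sub.ALU  -- WAW r3
[1] i1+i2  and.ALU+xor.ALU  -- pair
[2] i3+i4  bne.BR+and.ALU  -- pair
[3] i5+i6  sub.ALU+sll.ALU  -- pair
[4] i7+i8  xor.ALU+ld.MEM  -- pair
[5] i9  mul.MUL  -- no-port MUL/MUL
[6] i10  mul.MUL  -- RAW r4
[7] i11+i12  or.ALU+or.ALU  -- pair
[8] i13  beq.BR  -- tail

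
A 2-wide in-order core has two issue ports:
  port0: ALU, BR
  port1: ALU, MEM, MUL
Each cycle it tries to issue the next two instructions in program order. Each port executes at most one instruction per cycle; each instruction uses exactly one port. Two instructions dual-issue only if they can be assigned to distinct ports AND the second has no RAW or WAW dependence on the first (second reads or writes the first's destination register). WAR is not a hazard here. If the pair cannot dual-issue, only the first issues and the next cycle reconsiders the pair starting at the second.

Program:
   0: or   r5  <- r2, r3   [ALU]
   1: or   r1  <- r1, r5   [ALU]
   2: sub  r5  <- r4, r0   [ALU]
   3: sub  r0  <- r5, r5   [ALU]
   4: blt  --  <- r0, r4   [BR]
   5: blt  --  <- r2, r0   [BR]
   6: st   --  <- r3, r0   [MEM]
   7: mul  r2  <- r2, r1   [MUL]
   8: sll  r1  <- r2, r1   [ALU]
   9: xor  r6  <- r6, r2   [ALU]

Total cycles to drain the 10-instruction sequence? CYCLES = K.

CYCLES = 7

  cy0 -> i0 (or.ALU) RAW r5
  cy1 -> i1&i2 (or.ALU;sub.ALU) pair
  cy2 -> i3 (sub.ALU) RAW r0
  cy3 -> i4 (blt.BR) no-port BR/BR
  cy4 -> i5&i6 (blt.BR;st.MEM) pair
  cy5 -> i7 (mul.MUL) RAW r2
  cy6 -> i8&i9 (sll.ALU;xor.ALU) pair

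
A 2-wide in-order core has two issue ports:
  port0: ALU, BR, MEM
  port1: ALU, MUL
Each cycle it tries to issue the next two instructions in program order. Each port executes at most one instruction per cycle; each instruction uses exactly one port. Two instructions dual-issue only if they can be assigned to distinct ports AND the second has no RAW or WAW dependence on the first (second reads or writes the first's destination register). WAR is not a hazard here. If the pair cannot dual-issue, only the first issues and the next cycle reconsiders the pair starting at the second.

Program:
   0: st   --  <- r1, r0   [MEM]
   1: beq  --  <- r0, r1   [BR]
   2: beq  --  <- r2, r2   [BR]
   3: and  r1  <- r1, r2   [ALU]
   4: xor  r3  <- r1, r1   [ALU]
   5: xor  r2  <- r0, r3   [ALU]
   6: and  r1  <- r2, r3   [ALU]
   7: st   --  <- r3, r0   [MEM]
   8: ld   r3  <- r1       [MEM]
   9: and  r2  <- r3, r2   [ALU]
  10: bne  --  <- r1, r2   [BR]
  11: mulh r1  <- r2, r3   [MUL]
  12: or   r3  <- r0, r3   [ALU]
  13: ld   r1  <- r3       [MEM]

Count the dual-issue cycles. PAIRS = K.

#0 head=0: st i0 no-port MEM/BR
#1 head=1: beq i1 no-port BR/BR
#2 head=2: beq and i2,i3 dual
#3 head=4: xor i4 RAW r3
#4 head=5: xor i5 RAW r2
#5 head=6: and st i6,i7 dual
#6 head=8: ld i8 RAW r3
#7 head=9: and i9 RAW r2
#8 head=10: bne mulh i10,i11 dual
#9 head=12: or i12 RAW r3
#10 head=13: ld i13 tail

PAIRS = 3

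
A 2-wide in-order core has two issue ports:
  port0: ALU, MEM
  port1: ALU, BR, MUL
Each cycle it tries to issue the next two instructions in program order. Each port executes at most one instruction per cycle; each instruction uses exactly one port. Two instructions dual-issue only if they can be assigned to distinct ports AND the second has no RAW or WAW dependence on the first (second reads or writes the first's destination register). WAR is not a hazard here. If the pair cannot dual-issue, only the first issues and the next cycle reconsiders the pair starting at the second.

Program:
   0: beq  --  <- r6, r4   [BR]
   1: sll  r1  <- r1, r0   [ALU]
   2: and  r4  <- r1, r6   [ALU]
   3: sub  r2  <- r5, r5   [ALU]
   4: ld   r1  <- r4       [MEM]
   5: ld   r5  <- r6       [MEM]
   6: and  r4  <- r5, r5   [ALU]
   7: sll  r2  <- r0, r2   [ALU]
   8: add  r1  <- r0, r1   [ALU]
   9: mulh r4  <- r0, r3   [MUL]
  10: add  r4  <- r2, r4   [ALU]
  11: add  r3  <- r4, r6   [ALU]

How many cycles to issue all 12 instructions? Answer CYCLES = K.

  cy0 -> i0/i1 (beq/sll) 2-wide
  cy1 -> i2/i3 (and/sub) 2-wide
  cy2 -> i4 (ld) no-port MEM/MEM
  cy3 -> i5 (ld) RAW r5
  cy4 -> i6/i7 (and/sll) 2-wide
  cy5 -> i8/i9 (add/mulh) 2-wide
  cy6 -> i10 (add) RAW r4
  cy7 -> i11 (add) tail

CYCLES = 8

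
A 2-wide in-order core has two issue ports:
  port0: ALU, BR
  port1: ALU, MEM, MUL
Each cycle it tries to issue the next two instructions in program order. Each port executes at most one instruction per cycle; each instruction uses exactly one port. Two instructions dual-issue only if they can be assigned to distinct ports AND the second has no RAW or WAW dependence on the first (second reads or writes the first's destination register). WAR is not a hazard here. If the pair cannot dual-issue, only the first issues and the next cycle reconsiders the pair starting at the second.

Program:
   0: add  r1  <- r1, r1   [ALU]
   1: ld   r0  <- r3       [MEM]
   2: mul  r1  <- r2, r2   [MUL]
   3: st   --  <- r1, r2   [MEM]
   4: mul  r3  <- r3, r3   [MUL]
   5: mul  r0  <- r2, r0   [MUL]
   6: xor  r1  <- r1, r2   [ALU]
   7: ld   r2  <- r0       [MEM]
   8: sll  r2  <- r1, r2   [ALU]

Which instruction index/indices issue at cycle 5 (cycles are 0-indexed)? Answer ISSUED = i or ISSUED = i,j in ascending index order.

ISSUED = 7

[0] i0&i1  add/ld  -- pair
[1] i2  mul  -- no-port MUL/MEM
[2] i3  st  -- no-port MEM/MUL
[3] i4  mul  -- no-port MUL/MUL
[4] i5&i6  mul/xor  -- pair
[5] i7  ld  -- RAW+WAW r2
[6] i8  sll  -- tail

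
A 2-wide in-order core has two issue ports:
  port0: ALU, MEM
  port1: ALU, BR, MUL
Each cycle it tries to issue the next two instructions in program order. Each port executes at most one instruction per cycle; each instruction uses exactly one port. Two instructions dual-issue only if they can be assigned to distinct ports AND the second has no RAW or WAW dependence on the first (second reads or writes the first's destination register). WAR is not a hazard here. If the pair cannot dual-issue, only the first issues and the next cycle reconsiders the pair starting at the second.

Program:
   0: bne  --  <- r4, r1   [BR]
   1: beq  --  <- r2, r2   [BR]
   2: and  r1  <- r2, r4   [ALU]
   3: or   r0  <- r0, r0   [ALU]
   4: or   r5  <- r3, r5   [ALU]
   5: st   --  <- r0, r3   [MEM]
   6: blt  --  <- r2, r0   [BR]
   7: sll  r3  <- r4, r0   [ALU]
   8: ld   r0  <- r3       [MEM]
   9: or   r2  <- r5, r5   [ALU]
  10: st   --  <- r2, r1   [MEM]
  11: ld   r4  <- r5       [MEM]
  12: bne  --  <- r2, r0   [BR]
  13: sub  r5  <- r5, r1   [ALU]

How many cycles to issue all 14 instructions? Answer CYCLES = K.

CYCLES = 9

0. bne @i0  | no-port BR/BR
1. beq/and @i1+i2  | dual
2. or/or @i3+i4  | dual
3. st/blt @i5+i6  | dual
4. sll @i7  | RAW r3
5. ld/or @i8+i9  | dual
6. st @i10  | no-port MEM/MEM
7. ld/bne @i11+i12  | dual
8. sub @i13  | tail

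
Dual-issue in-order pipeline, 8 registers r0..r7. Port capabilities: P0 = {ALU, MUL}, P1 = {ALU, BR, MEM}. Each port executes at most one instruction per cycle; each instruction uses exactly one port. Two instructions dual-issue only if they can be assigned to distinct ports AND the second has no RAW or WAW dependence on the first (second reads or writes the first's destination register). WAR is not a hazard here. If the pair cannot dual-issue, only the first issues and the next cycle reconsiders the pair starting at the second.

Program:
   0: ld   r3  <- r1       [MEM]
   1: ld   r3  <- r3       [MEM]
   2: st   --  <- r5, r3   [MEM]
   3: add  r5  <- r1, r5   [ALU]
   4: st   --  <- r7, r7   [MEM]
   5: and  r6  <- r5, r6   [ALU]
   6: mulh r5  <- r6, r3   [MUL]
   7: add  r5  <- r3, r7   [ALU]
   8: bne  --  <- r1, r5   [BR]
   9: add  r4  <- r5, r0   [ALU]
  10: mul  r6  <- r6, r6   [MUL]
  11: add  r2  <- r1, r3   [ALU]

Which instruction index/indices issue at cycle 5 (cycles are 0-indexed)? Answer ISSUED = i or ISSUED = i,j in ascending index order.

ISSUED = 7

[0] i0  ld  -- no-port MEM/MEM
[1] i1  ld  -- no-port MEM/MEM
[2] i2,i3  st/add  -- 2-wide
[3] i4,i5  st/and  -- 2-wide
[4] i6  mulh  -- WAW r5
[5] i7  add  -- RAW r5
[6] i8,i9  bne/add  -- 2-wide
[7] i10,i11  mul/add  -- 2-wide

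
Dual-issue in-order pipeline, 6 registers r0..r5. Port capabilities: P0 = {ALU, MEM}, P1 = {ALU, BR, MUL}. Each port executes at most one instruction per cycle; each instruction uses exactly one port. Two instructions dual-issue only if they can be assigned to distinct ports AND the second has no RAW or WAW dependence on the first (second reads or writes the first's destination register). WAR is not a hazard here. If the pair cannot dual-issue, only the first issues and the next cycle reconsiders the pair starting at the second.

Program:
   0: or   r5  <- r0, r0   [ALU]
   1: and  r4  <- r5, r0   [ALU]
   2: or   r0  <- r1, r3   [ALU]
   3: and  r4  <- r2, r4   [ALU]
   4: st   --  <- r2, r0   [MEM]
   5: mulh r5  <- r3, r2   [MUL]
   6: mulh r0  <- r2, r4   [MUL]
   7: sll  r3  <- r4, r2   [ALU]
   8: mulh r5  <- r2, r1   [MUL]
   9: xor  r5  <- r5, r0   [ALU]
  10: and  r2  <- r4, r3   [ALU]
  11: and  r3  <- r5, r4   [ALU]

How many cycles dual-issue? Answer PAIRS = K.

0. or @i0  | RAW r5
1. and/or @i1&i2  | pair
2. and/st @i3&i4  | pair
3. mulh @i5  | no-port MUL/MUL
4. mulh/sll @i6&i7  | pair
5. mulh @i8  | RAW+WAW r5
6. xor/and @i9&i10  | pair
7. and @i11  | tail

PAIRS = 4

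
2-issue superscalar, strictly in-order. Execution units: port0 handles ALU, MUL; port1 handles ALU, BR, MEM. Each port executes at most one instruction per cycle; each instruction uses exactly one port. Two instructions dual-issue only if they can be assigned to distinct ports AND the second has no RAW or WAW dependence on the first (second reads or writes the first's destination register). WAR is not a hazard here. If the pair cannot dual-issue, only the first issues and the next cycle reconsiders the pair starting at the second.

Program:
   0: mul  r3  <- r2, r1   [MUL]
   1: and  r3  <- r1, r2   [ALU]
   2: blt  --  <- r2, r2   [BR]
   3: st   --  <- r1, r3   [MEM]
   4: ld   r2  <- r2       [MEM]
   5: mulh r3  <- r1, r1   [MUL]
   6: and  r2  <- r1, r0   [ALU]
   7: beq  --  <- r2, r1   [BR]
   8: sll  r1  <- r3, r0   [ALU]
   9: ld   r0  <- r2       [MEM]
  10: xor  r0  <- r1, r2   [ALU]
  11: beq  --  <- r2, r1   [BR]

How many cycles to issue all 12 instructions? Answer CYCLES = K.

t=0 i0:mul.MUL ; WAW r3
t=1 i1&i2:and.ALU+blt.BR ; pair
t=2 i3:st.MEM ; no-port MEM/MEM
t=3 i4&i5:ld.MEM+mulh.MUL ; pair
t=4 i6:and.ALU ; RAW r2
t=5 i7&i8:beq.BR+sll.ALU ; pair
t=6 i9:ld.MEM ; WAW r0
t=7 i10&i11:xor.ALU+beq.BR ; pair

CYCLES = 8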